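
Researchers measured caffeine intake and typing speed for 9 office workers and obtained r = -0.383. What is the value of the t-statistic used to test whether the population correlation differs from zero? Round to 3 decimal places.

t = r·√(n−2) / √(1−r²) with r = -0.383, n = 9
  = -0.383·√7 / √(1 − 0.146689)
  = -0.383·2.645751 / 0.923748
  = -1.013323 / 0.923748 = -1.097

-1.097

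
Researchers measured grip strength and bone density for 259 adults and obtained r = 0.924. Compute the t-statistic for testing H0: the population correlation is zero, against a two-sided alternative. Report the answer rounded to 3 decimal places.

38.737

t = r·√(n−2) / √(1−r²) with r = 0.924, n = 259
  = 0.924·√257 / √(1 − 0.853776)
  = 0.924·16.031220 / 0.382392
  = 14.812847 / 0.382392 = 38.737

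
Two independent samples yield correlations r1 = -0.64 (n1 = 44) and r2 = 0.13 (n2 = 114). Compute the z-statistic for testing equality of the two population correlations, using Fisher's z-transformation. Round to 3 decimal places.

-4.864

Fisher z-transforms: z1 = atanh(-0.64) = -0.758174, z2 = atanh(0.13) = 0.130740; difference d = -0.888914
Var(d) = 1/41 + 1/111 = 0.0243902 + 0.0090090 = 0.0333992
z = d/√Var(d) = -0.888914 / √0.0333992 = -0.888914 / 0.182754 = -4.864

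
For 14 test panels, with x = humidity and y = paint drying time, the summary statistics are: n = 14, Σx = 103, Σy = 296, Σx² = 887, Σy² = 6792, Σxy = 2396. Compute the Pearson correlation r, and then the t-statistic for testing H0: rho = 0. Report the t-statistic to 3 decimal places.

5.179

S_xy = nΣxy − ΣxΣy = 14·2396 − 103·296 = 33544 − 30488 = 3056
S_xx = nΣx² − (Σx)² = 14·887 − 103² = 12418 − 10609 = 1809
S_yy = nΣy² − (Σy)² = 14·6792 − 296² = 95088 − 87616 = 7472
r = S_xy / √(S_xx·S_yy) = 3056 / √(1809·7472) = 3056 / √13516848 = 3056 / 3676.5266 = 0.8312
t = r·√(n−2)/√(1−r²) = 0.8312·√12 / √(1−0.690893) = 2.879361 / 0.555974 = 5.179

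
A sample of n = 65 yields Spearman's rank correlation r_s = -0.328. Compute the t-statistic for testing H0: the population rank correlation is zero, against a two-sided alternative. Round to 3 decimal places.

-2.756

1 − r_s² = 1 − 0.107584 = 0.892416;  √(1−r_s²) = 0.944678
√(n−2) = √63 = 7.937254
t = r_s·√(n−2)/√(1−r_s²) = -0.328 · 7.937254 / 0.944678 = -2.756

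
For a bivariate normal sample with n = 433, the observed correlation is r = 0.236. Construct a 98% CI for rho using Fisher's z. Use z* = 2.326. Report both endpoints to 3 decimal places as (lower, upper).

(0.128, 0.339)

z_r = atanh(0.236) = 0.240534;  SE = 1/√(n−3) = 1/√430 = 0.048224
z-limits: 0.240534 ± 2.326·0.048224 = 0.240534 ± 0.112169 = [0.128365, 0.352703]
ρ-limits: (tanh 0.128365, tanh 0.352703) = (0.128, 0.339)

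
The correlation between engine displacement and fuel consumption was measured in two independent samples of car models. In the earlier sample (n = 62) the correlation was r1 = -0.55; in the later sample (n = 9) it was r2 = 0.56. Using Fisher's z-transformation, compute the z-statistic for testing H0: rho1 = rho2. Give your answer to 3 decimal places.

-2.920

z1 = atanh(-0.55) = -0.618381,  z2 = atanh(0.56) = 0.632833
SE = √(1/(n1−3) + 1/(n2−3)) = √(1/59 + 1/6) = √(0.0169492 + 0.1666667) = √0.1836159 = 0.428504
z = (z1 − z2)/SE = (-0.618381 − 0.632833) / 0.428504 = -1.251214 / 0.428504 = -2.920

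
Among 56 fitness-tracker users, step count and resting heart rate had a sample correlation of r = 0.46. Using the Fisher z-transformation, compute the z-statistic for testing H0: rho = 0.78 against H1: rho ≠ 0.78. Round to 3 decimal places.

-3.990

z_r = atanh(0.46) = 0.497311,  z_0 = atanh(0.78) = 1.045371
SE = 1/√(n−3) = 1/√53 = 0.137361
z = (z_r − z_0)/SE = (0.497311 − 1.045371) / 0.137361 = -0.548060 / 0.137361 = -3.990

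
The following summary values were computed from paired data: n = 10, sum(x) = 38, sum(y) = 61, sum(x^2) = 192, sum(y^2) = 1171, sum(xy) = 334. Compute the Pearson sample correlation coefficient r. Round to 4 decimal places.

S_xy = nΣxy − ΣxΣy = 10·334 − 38·61 = 3340 − 2318 = 1022
S_xx = nΣx² − (Σx)² = 10·192 − 38² = 1920 − 1444 = 476
S_yy = nΣy² − (Σy)² = 10·1171 − 61² = 11710 − 3721 = 7989
r = S_xy / √(S_xx·S_yy) = 1022 / √(476·7989) = 1022 / √3802764 = 1022 / 1950.0677 = 0.5241

0.5241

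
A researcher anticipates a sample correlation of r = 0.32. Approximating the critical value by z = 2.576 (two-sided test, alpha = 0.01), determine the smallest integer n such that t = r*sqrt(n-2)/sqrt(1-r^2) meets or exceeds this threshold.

61

r√(n−2)/√(1−r²) ≥ 2.576  ⇔  n−2 ≥ (2.576)²·(1−r²)/r²
(1−r²)/r² = (1−0.1024)/0.1024 = 8.7656
n ≥ 2 + 6.635776·8.7656 = 2 + 58.1666 = 60.1666
⌈60.1666⌉ = 61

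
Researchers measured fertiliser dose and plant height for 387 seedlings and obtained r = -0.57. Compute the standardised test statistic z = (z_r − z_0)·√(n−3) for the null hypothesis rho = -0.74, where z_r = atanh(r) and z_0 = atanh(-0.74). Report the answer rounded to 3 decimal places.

z_r = atanh(-0.57) = -0.647523,  z_0 = atanh(-0.74) = -0.950479
SE = 1/√(n−3) = 1/√384 = 0.051031
z = (z_r − z_0)/SE = (-0.647523 − (-0.950479)) / 0.051031 = 0.302956 / 0.051031 = 5.937

5.937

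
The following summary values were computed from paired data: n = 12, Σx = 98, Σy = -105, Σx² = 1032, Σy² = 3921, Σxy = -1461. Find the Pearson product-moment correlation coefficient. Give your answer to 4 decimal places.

-0.7236

S_xy = nΣxy − ΣxΣy = 12·(-1461) − 98·(-105) = -17532 − (-10290) = -7242
S_xx = nΣx² − (Σx)² = 12·1032 − 98² = 12384 − 9604 = 2780
S_yy = nΣy² − (Σy)² = 12·3921 − (-105)² = 47052 − 11025 = 36027
r = S_xy / √(S_xx·S_yy) = -7242 / √(2780·36027) = -7242 / √100155060 = -7242 / 10007.7500 = -0.7236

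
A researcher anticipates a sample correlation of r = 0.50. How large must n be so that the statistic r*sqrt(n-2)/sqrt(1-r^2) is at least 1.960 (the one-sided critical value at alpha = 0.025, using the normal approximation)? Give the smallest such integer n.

14

r√(n−2)/√(1−r²) ≥ 1.960  ⇔  n−2 ≥ (1.960)²·(1−r²)/r²
(1−r²)/r² = (1−0.2500)/0.2500 = 3.0000
n ≥ 2 + 3.8416·3.0000 = 2 + 11.5248 = 13.5248
⌈13.5248⌉ = 14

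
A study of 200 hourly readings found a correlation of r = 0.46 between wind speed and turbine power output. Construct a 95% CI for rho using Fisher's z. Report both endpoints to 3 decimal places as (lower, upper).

z_r = atanh(0.46) = 0.497311;  SE = 1/√(n−3) = 1/√197 = 0.071247
z-limits: 0.497311 ± 1.960·0.071247 = 0.497311 ± 0.139644 = [0.357667, 0.636955]
ρ-limits: (tanh 0.357667, tanh 0.636955) = (0.343, 0.563)

(0.343, 0.563)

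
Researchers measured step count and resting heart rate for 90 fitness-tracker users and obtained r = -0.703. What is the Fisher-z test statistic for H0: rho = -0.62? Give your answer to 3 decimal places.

Fisher z: atanh(-0.703) = -0.873207, atanh(-0.62) = -0.725005
z = (z_r − z_0)·√(n−3) = (-0.873207 − (-0.725005))·√87 = -0.148202 · 9.327379 = -1.382

-1.382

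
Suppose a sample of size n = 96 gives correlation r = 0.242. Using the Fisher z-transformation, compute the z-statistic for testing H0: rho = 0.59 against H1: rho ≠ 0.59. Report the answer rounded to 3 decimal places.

z_r = atanh(0.242) = 0.246897,  z_0 = atanh(0.59) = 0.677666
SE = 1/√(n−3) = 1/√93 = 0.103695
z = (z_r − z_0)/SE = (0.246897 − 0.677666) / 0.103695 = -0.430769 / 0.103695 = -4.154

-4.154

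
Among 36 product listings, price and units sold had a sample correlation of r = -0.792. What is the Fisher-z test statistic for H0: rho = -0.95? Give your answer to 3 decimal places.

Fisher z: atanh(-0.792) = -1.076775, atanh(-0.95) = -1.831781
z = (z_r − z_0)·√(n−3) = (-1.076775 − (-1.831781))·√33 = 0.755006 · 5.744563 = 4.337

4.337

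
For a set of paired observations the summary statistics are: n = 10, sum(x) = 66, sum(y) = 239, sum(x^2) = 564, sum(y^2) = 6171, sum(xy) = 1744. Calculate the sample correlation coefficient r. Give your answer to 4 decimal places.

Numerator: nΣxy − (Σx)(Σy) = 10·1744 − (66)(239) = 1666
Denominator: √[(nΣx²−(Σx)²)(nΣy²−(Σy)²)]
  nΣx²−(Σx)² = 10·564 − 4356 = 1284;  nΣy²−(Σy)² = 10·6171 − 57121 = 4589
  √(1284·4589) = √5892276 = 2427.4011
r = 1666 / 2427.4011 = 0.6863

0.6863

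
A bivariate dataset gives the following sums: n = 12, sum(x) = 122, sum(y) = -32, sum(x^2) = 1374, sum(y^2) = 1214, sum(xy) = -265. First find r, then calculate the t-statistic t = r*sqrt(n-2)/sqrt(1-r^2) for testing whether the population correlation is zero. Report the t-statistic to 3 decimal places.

0.497

Numerator: nΣxy − (Σx)(Σy) = 12·(-265) − (122)(-32) = 724
Denominator: √[(nΣx²−(Σx)²)(nΣy²−(Σy)²)]
  nΣx²−(Σx)² = 12·1374 − 14884 = 1604;  nΣy²−(Σy)² = 12·1214 − 1024 = 13544
  √(1604·13544) = √21724576 = 4660.9630
r = 724 / 4660.9630 = 0.1553
t = r·√(n−2)/√(1−r²) = 0.1553·√10 / √(1−0.024118) = 0.491102 / 0.987867 = 0.497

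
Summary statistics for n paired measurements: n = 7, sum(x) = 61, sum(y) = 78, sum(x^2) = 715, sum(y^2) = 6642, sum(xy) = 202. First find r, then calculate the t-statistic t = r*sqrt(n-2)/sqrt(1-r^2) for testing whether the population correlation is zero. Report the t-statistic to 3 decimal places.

-1.172

Numerator: nΣxy − (Σx)(Σy) = 7·202 − (61)(78) = -3344
Denominator: √[(nΣx²−(Σx)²)(nΣy²−(Σy)²)]
  nΣx²−(Σx)² = 7·715 − 3721 = 1284;  nΣy²−(Σy)² = 7·6642 − 6084 = 40410
  √(1284·40410) = √51886440 = 7203.2243
r = -3344 / 7203.2243 = -0.4642
t = r·√(n−2)/√(1−r²) = -0.4642·√5 / √(1−0.215482) = -1.037983 / 0.885730 = -1.172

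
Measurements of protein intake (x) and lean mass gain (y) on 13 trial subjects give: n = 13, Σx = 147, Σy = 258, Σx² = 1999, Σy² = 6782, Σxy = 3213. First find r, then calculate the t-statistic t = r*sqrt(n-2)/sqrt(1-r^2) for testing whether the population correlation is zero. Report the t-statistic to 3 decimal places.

S_xy = nΣxy − ΣxΣy = 13·3213 − 147·258 = 41769 − 37926 = 3843
S_xx = nΣx² − (Σx)² = 13·1999 − 147² = 25987 − 21609 = 4378
S_yy = nΣy² − (Σy)² = 13·6782 − 258² = 88166 − 66564 = 21602
r = S_xy / √(S_xx·S_yy) = 3843 / √(4378·21602) = 3843 / √94573556 = 3843 / 9724.8936 = 0.3952
t = r·√(n−2)/√(1−r²) = 0.3952·√11 / √(1−0.156183) = 1.310730 / 0.918595 = 1.427

1.427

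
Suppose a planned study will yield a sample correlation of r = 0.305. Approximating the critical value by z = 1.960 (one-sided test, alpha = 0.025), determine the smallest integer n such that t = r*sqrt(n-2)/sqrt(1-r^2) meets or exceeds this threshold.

Need r·√(n−2)/√(1−r²) ≥ 1.960
√(n−2) ≥ 1.960·√(1−0.093025) / 0.305 = 1.960·0.952352 / 0.305 = 6.1200
n−2 ≥ 37.4544  ⇒  n ≥ 39.4544
Smallest integer n = 40

40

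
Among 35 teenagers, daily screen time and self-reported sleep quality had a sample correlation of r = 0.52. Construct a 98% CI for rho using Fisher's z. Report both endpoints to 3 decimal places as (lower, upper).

(0.164, 0.756)

z_r = atanh(0.52) = 0.576340;  SE = 1/√(n−3) = 1/√32 = 0.176777
z-limits: 0.576340 ± 2.326·0.176777 = 0.576340 ± 0.411183 = [0.165157, 0.987523]
ρ-limits: (tanh 0.165157, tanh 0.987523) = (0.164, 0.756)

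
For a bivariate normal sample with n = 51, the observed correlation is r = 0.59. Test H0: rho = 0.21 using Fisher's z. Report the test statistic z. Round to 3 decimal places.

3.218

z_r = atanh(0.59) = 0.677666,  z_0 = atanh(0.21) = 0.213171
SE = 1/√(n−3) = 1/√48 = 0.144338
z = (z_r − z_0)/SE = (0.677666 − 0.213171) / 0.144338 = 0.464495 / 0.144338 = 3.218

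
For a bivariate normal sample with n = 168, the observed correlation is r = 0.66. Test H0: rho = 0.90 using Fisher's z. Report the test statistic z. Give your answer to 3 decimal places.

z_r = atanh(0.66) = 0.792814,  z_0 = atanh(0.90) = 1.472219
SE = 1/√(n−3) = 1/√165 = 0.077850
z = (z_r − z_0)/SE = (0.792814 − 1.472219) / 0.077850 = -0.679405 / 0.077850 = -8.727

-8.727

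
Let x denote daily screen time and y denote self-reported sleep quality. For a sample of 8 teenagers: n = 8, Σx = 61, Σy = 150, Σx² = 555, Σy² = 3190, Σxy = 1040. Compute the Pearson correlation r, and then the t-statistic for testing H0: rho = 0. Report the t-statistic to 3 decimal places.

S_xy = nΣxy − ΣxΣy = 8·1040 − 61·150 = 8320 − 9150 = -830
S_xx = nΣx² − (Σx)² = 8·555 − 61² = 4440 − 3721 = 719
S_yy = nΣy² − (Σy)² = 8·3190 − 150² = 25520 − 22500 = 3020
r = S_xy / √(S_xx·S_yy) = -830 / √(719·3020) = -830 / √2171380 = -830 / 1473.5603 = -0.5633
t = r·√(n−2)/√(1−r²) = -0.5633·√6 / √(1−0.317307) = -1.379798 / 0.826252 = -1.670

-1.670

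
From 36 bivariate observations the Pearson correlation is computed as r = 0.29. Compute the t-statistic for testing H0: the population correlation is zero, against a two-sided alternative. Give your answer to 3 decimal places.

1.767

t = r·√(n−2) / √(1−r²) with r = 0.29, n = 36
  = 0.29·√34 / √(1 − 0.0841)
  = 0.29·5.830952 / 0.957027
  = 1.690976 / 0.957027 = 1.767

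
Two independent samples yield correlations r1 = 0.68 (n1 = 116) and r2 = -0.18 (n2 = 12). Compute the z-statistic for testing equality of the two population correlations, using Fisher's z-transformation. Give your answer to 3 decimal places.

2.919

z1 = atanh(0.68) = 0.829114,  z2 = atanh(-0.18) = -0.181983
SE = √(1/(n1−3) + 1/(n2−3)) = √(1/113 + 1/9) = √(0.0088496 + 0.1111111) = √0.1199607 = 0.346353
z = (z1 − z2)/SE = (0.829114 − (-0.181983)) / 0.346353 = 1.011097 / 0.346353 = 2.919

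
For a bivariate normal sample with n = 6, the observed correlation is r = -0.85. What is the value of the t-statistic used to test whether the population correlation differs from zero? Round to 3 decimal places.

1 − r² = 1 − 0.7225 = 0.2775;  √(1−r²) = 0.526783
√(n−2) = √4 = 2.000000
t = r·√(n−2)/√(1−r²) = -0.85 · 2.000000 / 0.526783 = -3.227

-3.227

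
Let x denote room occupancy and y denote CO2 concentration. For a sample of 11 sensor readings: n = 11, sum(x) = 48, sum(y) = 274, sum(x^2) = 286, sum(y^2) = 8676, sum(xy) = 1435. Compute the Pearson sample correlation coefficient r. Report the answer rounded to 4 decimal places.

0.6359

S_xy = nΣxy − ΣxΣy = 11·1435 − 48·274 = 15785 − 13152 = 2633
S_xx = nΣx² − (Σx)² = 11·286 − 48² = 3146 − 2304 = 842
S_yy = nΣy² − (Σy)² = 11·8676 − 274² = 95436 − 75076 = 20360
r = S_xy / √(S_xx·S_yy) = 2633 / √(842·20360) = 2633 / √17143120 = 2633 / 4140.4251 = 0.6359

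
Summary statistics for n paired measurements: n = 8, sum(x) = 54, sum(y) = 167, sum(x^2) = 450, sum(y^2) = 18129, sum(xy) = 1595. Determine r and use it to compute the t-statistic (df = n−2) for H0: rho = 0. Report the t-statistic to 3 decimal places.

S_xy = nΣxy − ΣxΣy = 8·1595 − 54·167 = 12760 − 9018 = 3742
S_xx = nΣx² − (Σx)² = 8·450 − 54² = 3600 − 2916 = 684
S_yy = nΣy² − (Σy)² = 8·18129 − 167² = 145032 − 27889 = 117143
r = S_xy / √(S_xx·S_yy) = 3742 / √(684·117143) = 3742 / √80125812 = 3742 / 8951.3023 = 0.4180
t = r·√(n−2)/√(1−r²) = 0.4180·√6 / √(1−0.174724) = 1.023887 / 0.908447 = 1.127

1.127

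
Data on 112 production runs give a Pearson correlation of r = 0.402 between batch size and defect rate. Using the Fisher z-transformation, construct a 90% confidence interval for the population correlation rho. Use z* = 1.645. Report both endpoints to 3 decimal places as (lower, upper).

(0.262, 0.525)

z_r = atanh(0.402) = 0.426032;  SE = 1/√(n−3) = 1/√109 = 0.095783
z-limits: 0.426032 ± 1.645·0.095783 = 0.426032 ± 0.157563 = [0.268469, 0.583595]
ρ-limits: (tanh 0.268469, tanh 0.583595) = (0.262, 0.525)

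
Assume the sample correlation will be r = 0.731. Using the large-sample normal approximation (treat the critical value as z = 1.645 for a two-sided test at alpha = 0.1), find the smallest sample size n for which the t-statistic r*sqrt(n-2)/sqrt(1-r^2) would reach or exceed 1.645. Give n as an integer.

Need r·√(n−2)/√(1−r²) ≥ 1.645
√(n−2) ≥ 1.645·√(1−0.534361) / 0.731 = 1.645·0.682377 / 0.731 = 1.5356
n−2 ≥ 2.3581  ⇒  n ≥ 4.3581
Smallest integer n = 5

5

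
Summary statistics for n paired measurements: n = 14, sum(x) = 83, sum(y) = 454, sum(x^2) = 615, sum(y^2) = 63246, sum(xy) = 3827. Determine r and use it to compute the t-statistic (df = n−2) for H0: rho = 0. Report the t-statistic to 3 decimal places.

1.819

S_xy = nΣxy − ΣxΣy = 14·3827 − 83·454 = 53578 − 37682 = 15896
S_xx = nΣx² − (Σx)² = 14·615 − 83² = 8610 − 6889 = 1721
S_yy = nΣy² − (Σy)² = 14·63246 − 454² = 885444 − 206116 = 679328
r = S_xy / √(S_xx·S_yy) = 15896 / √(1721·679328) = 15896 / √1169123488 = 15896 / 34192.4478 = 0.4649
t = r·√(n−2)/√(1−r²) = 0.4649·√12 / √(1−0.216132) = 1.610461 / 0.885363 = 1.819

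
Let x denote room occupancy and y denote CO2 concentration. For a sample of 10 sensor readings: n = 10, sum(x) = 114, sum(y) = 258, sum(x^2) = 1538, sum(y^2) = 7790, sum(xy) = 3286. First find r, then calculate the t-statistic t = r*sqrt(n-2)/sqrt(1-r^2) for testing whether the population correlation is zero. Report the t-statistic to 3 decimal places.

Numerator: nΣxy − (Σx)(Σy) = 10·3286 − (114)(258) = 3448
Denominator: √[(nΣx²−(Σx)²)(nΣy²−(Σy)²)]
  nΣx²−(Σx)² = 10·1538 − 12996 = 2384;  nΣy²−(Σy)² = 10·7790 − 66564 = 11336
  √(2384·11336) = √27025024 = 5198.5598
r = 3448 / 5198.5598 = 0.6633
t = r·√(n−2)/√(1−r²) = 0.6633·√8 / √(1−0.439967) = 1.876096 / 0.748354 = 2.507

2.507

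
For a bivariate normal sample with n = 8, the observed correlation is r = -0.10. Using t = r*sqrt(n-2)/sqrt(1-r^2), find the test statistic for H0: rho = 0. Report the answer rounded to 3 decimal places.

-0.246

t = r·√(n−2) / √(1−r²) with r = -0.10, n = 8
  = -0.10·√6 / √(1 − 0.0100)
  = -0.10·2.449490 / 0.994987
  = -0.244949 / 0.994987 = -0.246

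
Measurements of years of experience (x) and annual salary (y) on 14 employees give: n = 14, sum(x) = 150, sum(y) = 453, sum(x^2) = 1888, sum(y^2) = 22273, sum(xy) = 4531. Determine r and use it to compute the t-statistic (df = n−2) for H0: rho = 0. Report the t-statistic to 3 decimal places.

-0.783

S_xy = nΣxy − ΣxΣy = 14·4531 − 150·453 = 63434 − 67950 = -4516
S_xx = nΣx² − (Σx)² = 14·1888 − 150² = 26432 − 22500 = 3932
S_yy = nΣy² − (Σy)² = 14·22273 − 453² = 311822 − 205209 = 106613
r = S_xy / √(S_xx·S_yy) = -4516 / √(3932·106613) = -4516 / √419202316 = -4516 / 20474.4308 = -0.2206
t = r·√(n−2)/√(1−r²) = -0.2206·√12 / √(1−0.048664) = -0.764181 / 0.975365 = -0.783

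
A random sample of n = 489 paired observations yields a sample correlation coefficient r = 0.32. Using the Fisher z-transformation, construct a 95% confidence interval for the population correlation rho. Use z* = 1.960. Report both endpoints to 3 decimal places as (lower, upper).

z_r = atanh(0.32) = 0.331647;  SE = 1/√(n−3) = 1/√486 = 0.045361
z-limits: 0.331647 ± 1.960·0.045361 = 0.331647 ± 0.088908 = [0.242739, 0.420555]
ρ-limits: (tanh 0.242739, tanh 0.420555) = (0.238, 0.397)

(0.238, 0.397)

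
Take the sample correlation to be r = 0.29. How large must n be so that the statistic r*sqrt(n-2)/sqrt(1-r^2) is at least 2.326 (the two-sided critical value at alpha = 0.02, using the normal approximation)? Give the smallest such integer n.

Need r·√(n−2)/√(1−r²) ≥ 2.326
√(n−2) ≥ 2.326·√(1−0.0841) / 0.29 = 2.326·0.957027 / 0.29 = 7.6760
n−2 ≥ 58.9210  ⇒  n ≥ 60.9210
Smallest integer n = 61

61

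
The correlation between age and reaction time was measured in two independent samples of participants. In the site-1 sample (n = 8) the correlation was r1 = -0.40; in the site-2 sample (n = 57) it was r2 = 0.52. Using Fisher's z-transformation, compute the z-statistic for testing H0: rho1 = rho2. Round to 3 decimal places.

-2.139

Fisher z-transforms: z1 = atanh(-0.40) = -0.423649, z2 = atanh(0.52) = 0.576340; difference d = -0.999989
Var(d) = 1/5 + 1/54 = 0.2000000 + 0.0185185 = 0.2185185
z = d/√Var(d) = -0.999989 / √0.2185185 = -0.999989 / 0.467460 = -2.139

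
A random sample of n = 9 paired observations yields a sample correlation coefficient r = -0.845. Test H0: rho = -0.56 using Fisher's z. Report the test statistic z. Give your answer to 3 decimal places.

-1.483

Fisher z: atanh(-0.845) = -1.238405, atanh(-0.56) = -0.632833
z = (z_r − z_0)·√(n−3) = (-1.238405 − (-0.632833))·√6 = -0.605572 · 2.449490 = -1.483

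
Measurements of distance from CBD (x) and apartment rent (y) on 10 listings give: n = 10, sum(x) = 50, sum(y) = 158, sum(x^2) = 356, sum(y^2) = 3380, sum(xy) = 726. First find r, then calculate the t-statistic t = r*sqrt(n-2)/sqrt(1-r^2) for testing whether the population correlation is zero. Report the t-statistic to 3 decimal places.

-0.605

S_xy = nΣxy − ΣxΣy = 10·726 − 50·158 = 7260 − 7900 = -640
S_xx = nΣx² − (Σx)² = 10·356 − 50² = 3560 − 2500 = 1060
S_yy = nΣy² − (Σy)² = 10·3380 − 158² = 33800 − 24964 = 8836
r = S_xy / √(S_xx·S_yy) = -640 / √(1060·8836) = -640 / √9366160 = -640 / 3060.4183 = -0.2091
t = r·√(n−2)/√(1−r²) = -0.2091·√8 / √(1−0.043723) = -0.591424 / 0.977894 = -0.605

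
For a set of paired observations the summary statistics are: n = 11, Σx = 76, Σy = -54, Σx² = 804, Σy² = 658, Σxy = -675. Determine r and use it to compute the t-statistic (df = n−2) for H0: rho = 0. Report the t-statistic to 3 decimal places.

-6.670

Numerator: nΣxy − (Σx)(Σy) = 11·(-675) − (76)(-54) = -3321
Denominator: √[(nΣx²−(Σx)²)(nΣy²−(Σy)²)]
  nΣx²−(Σx)² = 11·804 − 5776 = 3068;  nΣy²−(Σy)² = 11·658 − 2916 = 4322
  √(3068·4322) = √13259896 = 3641.4140
r = -3321 / 3641.4140 = -0.9120
t = r·√(n−2)/√(1−r²) = -0.9120·√9 / √(1−0.831744) = -2.736000 / 0.410190 = -6.670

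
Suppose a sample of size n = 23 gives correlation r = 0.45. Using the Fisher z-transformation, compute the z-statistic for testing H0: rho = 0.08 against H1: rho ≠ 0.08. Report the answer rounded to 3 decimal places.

z_r = atanh(0.45) = 0.484700,  z_0 = atanh(0.08) = 0.080171
SE = 1/√(n−3) = 1/√20 = 0.223607
z = (z_r − z_0)/SE = (0.484700 − 0.080171) / 0.223607 = 0.404529 / 0.223607 = 1.809

1.809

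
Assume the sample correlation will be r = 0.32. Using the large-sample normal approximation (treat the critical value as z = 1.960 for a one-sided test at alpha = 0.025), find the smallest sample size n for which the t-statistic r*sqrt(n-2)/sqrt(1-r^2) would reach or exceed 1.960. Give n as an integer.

36

Need r·√(n−2)/√(1−r²) ≥ 1.960
√(n−2) ≥ 1.960·√(1−0.1024) / 0.32 = 1.960·0.947418 / 0.32 = 5.8029
n−2 ≥ 33.6736  ⇒  n ≥ 35.6736
Smallest integer n = 36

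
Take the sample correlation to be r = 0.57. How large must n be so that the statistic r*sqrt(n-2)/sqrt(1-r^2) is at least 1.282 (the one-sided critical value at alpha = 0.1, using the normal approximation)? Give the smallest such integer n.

6

Need r·√(n−2)/√(1−r²) ≥ 1.282
√(n−2) ≥ 1.282·√(1−0.3249) / 0.57 = 1.282·0.821645 / 0.57 = 1.8480
n−2 ≥ 3.4151  ⇒  n ≥ 5.4151
Smallest integer n = 6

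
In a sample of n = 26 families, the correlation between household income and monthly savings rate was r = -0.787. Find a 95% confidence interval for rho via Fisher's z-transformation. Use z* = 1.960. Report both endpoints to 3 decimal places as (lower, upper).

Fisher z: z_r = atanh(r) = ½·ln((1+(-0.787))/(1−(-0.787))) = -1.063501
SE(z) = 1/√(n−3) = 1/√23 = 0.208514
95% ⇒ z* = 1.960; margin = 1.960·0.208514 = 0.408687
CI on z-scale: (-1.472188, -0.654814)
Back-transform: tanh(-1.472188) = -0.899994, tanh(-0.654814) = -0.574902

(-0.900, -0.575)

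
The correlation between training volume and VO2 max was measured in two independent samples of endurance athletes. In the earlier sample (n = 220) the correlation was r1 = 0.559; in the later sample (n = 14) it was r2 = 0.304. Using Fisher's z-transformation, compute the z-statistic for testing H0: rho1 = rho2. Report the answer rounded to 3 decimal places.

z1 = atanh(0.559) = 0.631377,  z2 = atanh(0.304) = 0.313921
SE = √(1/(n1−3) + 1/(n2−3)) = √(1/217 + 1/11) = √(0.0046083 + 0.0909091) = √0.0955174 = 0.309059
z = (z1 − z2)/SE = (0.631377 − 0.313921) / 0.309059 = 0.317456 / 0.309059 = 1.027

1.027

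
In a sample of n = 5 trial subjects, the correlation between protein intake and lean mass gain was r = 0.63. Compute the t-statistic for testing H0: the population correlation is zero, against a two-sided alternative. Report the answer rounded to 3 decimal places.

t = r·√(n−2) / √(1−r²) with r = 0.63, n = 5
  = 0.63·√3 / √(1 − 0.3969)
  = 0.63·1.732051 / 0.776595
  = 1.091192 / 0.776595 = 1.405

1.405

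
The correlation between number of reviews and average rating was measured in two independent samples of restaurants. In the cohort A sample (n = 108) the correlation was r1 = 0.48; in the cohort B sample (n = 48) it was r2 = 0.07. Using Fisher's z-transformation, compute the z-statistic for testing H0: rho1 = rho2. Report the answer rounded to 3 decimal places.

2.542

z1 = atanh(0.48) = 0.522984,  z2 = atanh(0.07) = 0.070115
SE = √(1/(n1−3) + 1/(n2−3)) = √(1/105 + 1/45) = √(0.0095238 + 0.0222222) = √0.0317460 = 0.178174
z = (z1 − z2)/SE = (0.522984 − 0.070115) / 0.178174 = 0.452869 / 0.178174 = 2.542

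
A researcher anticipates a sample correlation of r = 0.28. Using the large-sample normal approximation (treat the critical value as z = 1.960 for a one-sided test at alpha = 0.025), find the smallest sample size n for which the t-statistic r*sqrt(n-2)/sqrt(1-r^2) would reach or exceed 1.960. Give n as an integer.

48

r√(n−2)/√(1−r²) ≥ 1.960  ⇔  n−2 ≥ (1.960)²·(1−r²)/r²
(1−r²)/r² = (1−0.0784)/0.0784 = 11.7551
n ≥ 2 + 3.8416·11.7551 = 2 + 45.1584 = 47.1584
⌈47.1584⌉ = 48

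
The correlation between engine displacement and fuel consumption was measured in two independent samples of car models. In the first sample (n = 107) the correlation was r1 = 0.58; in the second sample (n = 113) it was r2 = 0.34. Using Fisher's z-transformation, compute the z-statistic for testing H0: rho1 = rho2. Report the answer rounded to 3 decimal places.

z1 = atanh(0.58) = 0.662463,  z2 = atanh(0.34) = 0.354093
SE = √(1/(n1−3) + 1/(n2−3)) = √(1/104 + 1/110) = √(0.0096154 + 0.0090909) = √0.0187063 = 0.136771
z = (z1 − z2)/SE = (0.662463 − 0.354093) / 0.136771 = 0.308370 / 0.136771 = 2.255

2.255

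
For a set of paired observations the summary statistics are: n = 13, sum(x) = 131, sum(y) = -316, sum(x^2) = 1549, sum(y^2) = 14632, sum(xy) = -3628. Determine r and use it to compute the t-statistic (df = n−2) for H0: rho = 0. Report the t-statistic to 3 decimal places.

S_xy = nΣxy − ΣxΣy = 13·(-3628) − 131·(-316) = -47164 − (-41396) = -5768
S_xx = nΣx² − (Σx)² = 13·1549 − 131² = 20137 − 17161 = 2976
S_yy = nΣy² − (Σy)² = 13·14632 − (-316)² = 190216 − 99856 = 90360
r = S_xy / √(S_xx·S_yy) = -5768 / √(2976·90360) = -5768 / √268911360 = -5768 / 16398.5170 = -0.3517
t = r·√(n−2)/√(1−r²) = -0.3517·√11 / √(1−0.123693) = -1.166457 / 0.936113 = -1.246

-1.246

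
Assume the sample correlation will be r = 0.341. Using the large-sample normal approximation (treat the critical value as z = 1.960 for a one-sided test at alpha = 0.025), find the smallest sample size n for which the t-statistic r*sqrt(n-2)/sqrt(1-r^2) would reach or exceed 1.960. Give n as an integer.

r√(n−2)/√(1−r²) ≥ 1.960  ⇔  n−2 ≥ (1.960)²·(1−r²)/r²
(1−r²)/r² = (1−0.116281)/0.116281 = 7.5999
n ≥ 2 + 3.8416·7.5999 = 2 + 29.1958 = 31.1958
⌈31.1958⌉ = 32

32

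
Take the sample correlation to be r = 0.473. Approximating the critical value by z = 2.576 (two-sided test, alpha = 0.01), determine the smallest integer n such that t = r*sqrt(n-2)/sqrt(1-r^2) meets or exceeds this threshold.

26

r√(n−2)/√(1−r²) ≥ 2.576  ⇔  n−2 ≥ (2.576)²·(1−r²)/r²
(1−r²)/r² = (1−0.223729)/0.223729 = 3.4697
n ≥ 2 + 6.635776·3.4697 = 2 + 23.0242 = 25.0242
⌈25.0242⌉ = 26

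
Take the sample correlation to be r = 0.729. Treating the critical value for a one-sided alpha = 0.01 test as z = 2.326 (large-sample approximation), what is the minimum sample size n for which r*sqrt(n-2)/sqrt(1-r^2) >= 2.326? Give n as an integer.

r√(n−2)/√(1−r²) ≥ 2.326  ⇔  n−2 ≥ (2.326)²·(1−r²)/r²
(1−r²)/r² = (1−0.531441)/0.531441 = 0.8817
n ≥ 2 + 5.410276·0.8817 = 2 + 4.7702 = 6.7702
⌈6.7702⌉ = 7

7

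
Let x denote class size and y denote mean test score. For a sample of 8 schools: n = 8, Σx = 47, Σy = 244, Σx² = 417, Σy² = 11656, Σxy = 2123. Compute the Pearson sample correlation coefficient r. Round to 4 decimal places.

S_xy = nΣxy − ΣxΣy = 8·2123 − 47·244 = 16984 − 11468 = 5516
S_xx = nΣx² − (Σx)² = 8·417 − 47² = 3336 − 2209 = 1127
S_yy = nΣy² − (Σy)² = 8·11656 − 244² = 93248 − 59536 = 33712
r = S_xy / √(S_xx·S_yy) = 5516 / √(1127·33712) = 5516 / √37993424 = 5516 / 6163.8806 = 0.8949

0.8949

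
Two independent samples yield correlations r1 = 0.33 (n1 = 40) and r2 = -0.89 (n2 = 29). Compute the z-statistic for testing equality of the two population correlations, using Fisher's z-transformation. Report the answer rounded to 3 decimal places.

6.896

z1 = atanh(0.33) = 0.342828,  z2 = atanh(-0.89) = -1.421926
SE = √(1/(n1−3) + 1/(n2−3)) = √(1/37 + 1/26) = √(0.0270270 + 0.0384615) = √0.0654885 = 0.255907
z = (z1 − z2)/SE = (0.342828 − (-1.421926)) / 0.255907 = 1.764754 / 0.255907 = 6.896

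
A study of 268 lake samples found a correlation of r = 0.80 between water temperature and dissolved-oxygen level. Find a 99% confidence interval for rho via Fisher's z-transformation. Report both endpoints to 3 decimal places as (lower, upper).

(0.735, 0.850)

z_r = atanh(0.80) = 1.098612;  SE = 1/√(n−3) = 1/√265 = 0.061430
z-limits: 1.098612 ± 2.576·0.061430 = 1.098612 ± 0.158244 = [0.940368, 1.256856]
ρ-limits: (tanh 0.940368, tanh 1.256856) = (0.735, 0.850)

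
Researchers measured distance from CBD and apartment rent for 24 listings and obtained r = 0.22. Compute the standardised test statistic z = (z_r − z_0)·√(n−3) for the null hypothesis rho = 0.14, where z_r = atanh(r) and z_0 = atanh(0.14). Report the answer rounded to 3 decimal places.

0.379

z_r = atanh(0.22) = 0.223656,  z_0 = atanh(0.14) = 0.140926
SE = 1/√(n−3) = 1/√21 = 0.218218
z = (z_r − z_0)/SE = (0.223656 − 0.140926) / 0.218218 = 0.082730 / 0.218218 = 0.379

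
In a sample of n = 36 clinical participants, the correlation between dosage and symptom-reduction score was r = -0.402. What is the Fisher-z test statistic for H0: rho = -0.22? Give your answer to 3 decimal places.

z_r = atanh(-0.402) = -0.426032,  z_0 = atanh(-0.22) = -0.223656
SE = 1/√(n−3) = 1/√33 = 0.174078
z = (z_r − z_0)/SE = (-0.426032 − (-0.223656)) / 0.174078 = -0.202376 / 0.174078 = -1.163

-1.163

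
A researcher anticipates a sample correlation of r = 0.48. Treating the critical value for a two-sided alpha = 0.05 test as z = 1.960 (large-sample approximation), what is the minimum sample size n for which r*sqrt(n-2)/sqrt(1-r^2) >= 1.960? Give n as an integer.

15

Need r·√(n−2)/√(1−r²) ≥ 1.960
√(n−2) ≥ 1.960·√(1−0.2304) / 0.48 = 1.960·0.877268 / 0.48 = 3.5822
n−2 ≥ 12.8322  ⇒  n ≥ 14.8322
Smallest integer n = 15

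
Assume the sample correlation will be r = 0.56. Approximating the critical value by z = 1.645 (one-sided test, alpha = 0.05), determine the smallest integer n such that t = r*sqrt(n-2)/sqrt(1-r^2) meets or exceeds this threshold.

8

Need r·√(n−2)/√(1−r²) ≥ 1.645
√(n−2) ≥ 1.645·√(1−0.3136) / 0.56 = 1.645·0.828493 / 0.56 = 2.4337
n−2 ≥ 5.9229  ⇒  n ≥ 7.9229
Smallest integer n = 8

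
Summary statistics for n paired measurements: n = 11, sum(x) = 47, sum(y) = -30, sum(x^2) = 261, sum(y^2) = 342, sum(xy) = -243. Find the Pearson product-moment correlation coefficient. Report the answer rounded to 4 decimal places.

-0.9176

S_xy = nΣxy − ΣxΣy = 11·(-243) − 47·(-30) = -2673 − (-1410) = -1263
S_xx = nΣx² − (Σx)² = 11·261 − 47² = 2871 − 2209 = 662
S_yy = nΣy² − (Σy)² = 11·342 − (-30)² = 3762 − 900 = 2862
r = S_xy / √(S_xx·S_yy) = -1263 / √(662·2862) = -1263 / √1894644 = -1263 / 1376.4607 = -0.9176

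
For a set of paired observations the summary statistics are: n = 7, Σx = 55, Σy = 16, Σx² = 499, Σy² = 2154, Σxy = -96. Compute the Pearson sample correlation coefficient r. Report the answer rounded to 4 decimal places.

-0.5893

Numerator: nΣxy − (Σx)(Σy) = 7·(-96) − (55)(16) = -1552
Denominator: √[(nΣx²−(Σx)²)(nΣy²−(Σy)²)]
  nΣx²−(Σx)² = 7·499 − 3025 = 468;  nΣy²−(Σy)² = 7·2154 − 256 = 14822
  √(468·14822) = √6936696 = 2633.7608
r = -1552 / 2633.7608 = -0.5893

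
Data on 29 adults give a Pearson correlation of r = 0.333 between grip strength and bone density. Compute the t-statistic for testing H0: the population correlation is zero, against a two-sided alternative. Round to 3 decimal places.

1.835

t = r·√(n−2) / √(1−r²) with r = 0.333, n = 29
  = 0.333·√27 / √(1 − 0.110889)
  = 0.333·5.196152 / 0.942927
  = 1.730319 / 0.942927 = 1.835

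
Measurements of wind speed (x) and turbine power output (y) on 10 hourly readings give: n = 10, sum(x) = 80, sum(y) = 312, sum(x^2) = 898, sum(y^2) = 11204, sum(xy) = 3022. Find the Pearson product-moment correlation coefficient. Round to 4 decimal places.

S_xy = nΣxy − ΣxΣy = 10·3022 − 80·312 = 30220 − 24960 = 5260
S_xx = nΣx² − (Σx)² = 10·898 − 80² = 8980 − 6400 = 2580
S_yy = nΣy² − (Σy)² = 10·11204 − 312² = 112040 − 97344 = 14696
r = S_xy / √(S_xx·S_yy) = 5260 / √(2580·14696) = 5260 / √37915680 = 5260 / 6157.5709 = 0.8542

0.8542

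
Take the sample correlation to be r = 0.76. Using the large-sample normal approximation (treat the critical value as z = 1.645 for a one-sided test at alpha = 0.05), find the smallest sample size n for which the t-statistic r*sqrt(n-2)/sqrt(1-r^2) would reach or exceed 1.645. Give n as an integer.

4

r√(n−2)/√(1−r²) ≥ 1.645  ⇔  n−2 ≥ (1.645)²·(1−r²)/r²
(1−r²)/r² = (1−0.5776)/0.5776 = 0.7313
n ≥ 2 + 2.706025·0.7313 = 2 + 1.9789 = 3.9789
⌈3.9789⌉ = 4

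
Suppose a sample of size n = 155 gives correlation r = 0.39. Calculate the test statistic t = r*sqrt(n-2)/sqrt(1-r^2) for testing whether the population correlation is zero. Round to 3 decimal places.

1 − r² = 1 − 0.1521 = 0.8479;  √(1−r²) = 0.920815
√(n−2) = √153 = 12.369317
t = r·√(n−2)/√(1−r²) = 0.39 · 12.369317 / 0.920815 = 5.239

5.239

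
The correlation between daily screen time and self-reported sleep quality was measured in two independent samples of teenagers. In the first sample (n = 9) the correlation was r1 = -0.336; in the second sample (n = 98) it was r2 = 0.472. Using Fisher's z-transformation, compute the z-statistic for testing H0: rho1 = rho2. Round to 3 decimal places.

Fisher z-transforms: z1 = atanh(-0.336) = -0.349577, z2 = atanh(0.472) = 0.512641; difference d = -0.862218
Var(d) = 1/6 + 1/95 = 0.1666667 + 0.0105263 = 0.1771930
z = d/√Var(d) = -0.862218 / √0.1771930 = -0.862218 / 0.420943 = -2.048

-2.048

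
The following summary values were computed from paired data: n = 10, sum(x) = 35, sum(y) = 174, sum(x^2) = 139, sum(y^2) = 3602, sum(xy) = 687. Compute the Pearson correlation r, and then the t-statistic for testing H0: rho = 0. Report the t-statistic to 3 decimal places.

S_xy = nΣxy − ΣxΣy = 10·687 − 35·174 = 6870 − 6090 = 780
S_xx = nΣx² − (Σx)² = 10·139 − 35² = 1390 − 1225 = 165
S_yy = nΣy² − (Σy)² = 10·3602 − 174² = 36020 − 30276 = 5744
r = S_xy / √(S_xx·S_yy) = 780 / √(165·5744) = 780 / √947760 = 780 / 973.5297 = 0.8012
t = r·√(n−2)/√(1−r²) = 0.8012·√8 / √(1−0.641921) = 2.266136 / 0.598397 = 3.787

3.787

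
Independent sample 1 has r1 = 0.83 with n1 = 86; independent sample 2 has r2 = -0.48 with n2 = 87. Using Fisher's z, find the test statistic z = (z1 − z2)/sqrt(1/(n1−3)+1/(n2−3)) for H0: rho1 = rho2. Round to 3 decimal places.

Fisher z-transforms: z1 = atanh(0.83) = 1.188136, z2 = atanh(-0.48) = -0.522984; difference d = 1.711120
Var(d) = 1/83 + 1/84 = 0.0120482 + 0.0119048 = 0.0239530
z = d/√Var(d) = 1.711120 / √0.0239530 = 1.711120 / 0.154768 = 11.056

11.056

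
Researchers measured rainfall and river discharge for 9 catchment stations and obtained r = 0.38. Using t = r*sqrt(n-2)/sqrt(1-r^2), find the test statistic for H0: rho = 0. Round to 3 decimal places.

1.087

t = r·√(n−2) / √(1−r²) with r = 0.38, n = 9
  = 0.38·√7 / √(1 − 0.1444)
  = 0.38·2.645751 / 0.924986
  = 1.005385 / 0.924986 = 1.087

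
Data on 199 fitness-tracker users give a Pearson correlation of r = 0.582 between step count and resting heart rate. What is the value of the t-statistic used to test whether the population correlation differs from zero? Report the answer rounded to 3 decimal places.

t = r·√(n−2) / √(1−r²) with r = 0.582, n = 199
  = 0.582·√197 / √(1 − 0.338724)
  = 0.582·14.035669 / 0.813189
  = 8.168759 / 0.813189 = 10.045

10.045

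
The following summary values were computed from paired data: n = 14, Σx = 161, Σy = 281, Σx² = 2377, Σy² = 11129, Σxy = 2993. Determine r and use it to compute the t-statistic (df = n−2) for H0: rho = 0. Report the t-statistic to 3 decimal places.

Numerator: nΣxy − (Σx)(Σy) = 14·2993 − (161)(281) = -3339
Denominator: √[(nΣx²−(Σx)²)(nΣy²−(Σy)²)]
  nΣx²−(Σx)² = 14·2377 − 25921 = 7357;  nΣy²−(Σy)² = 14·11129 − 78961 = 76845
  √(7357·76845) = √565348665 = 23777.0617
r = -3339 / 23777.0617 = -0.1404
t = r·√(n−2)/√(1−r²) = -0.1404·√12 / √(1−0.019712) = -0.486360 / 0.990095 = -0.491

-0.491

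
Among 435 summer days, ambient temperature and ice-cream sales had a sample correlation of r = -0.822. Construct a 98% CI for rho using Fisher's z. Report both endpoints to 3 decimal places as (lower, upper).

z_r = atanh(-0.822) = -1.162953;  SE = 1/√(n−3) = 1/√432 = 0.048113
z-limits: -1.162953 ± 2.326·0.048113 = -1.162953 ± 0.111911 = [-1.274864, -1.051042]
ρ-limits: (tanh -1.274864, tanh -1.051042) = (-0.855, -0.782)

(-0.855, -0.782)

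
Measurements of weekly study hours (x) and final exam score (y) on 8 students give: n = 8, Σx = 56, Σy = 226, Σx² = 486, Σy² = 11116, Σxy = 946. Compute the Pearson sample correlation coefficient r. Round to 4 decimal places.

-0.9537

Numerator: nΣxy − (Σx)(Σy) = 8·946 − (56)(226) = -5088
Denominator: √[(nΣx²−(Σx)²)(nΣy²−(Σy)²)]
  nΣx²−(Σx)² = 8·486 − 3136 = 752;  nΣy²−(Σy)² = 8·11116 − 51076 = 37852
  √(752·37852) = √28464704 = 5335.2323
r = -5088 / 5335.2323 = -0.9537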